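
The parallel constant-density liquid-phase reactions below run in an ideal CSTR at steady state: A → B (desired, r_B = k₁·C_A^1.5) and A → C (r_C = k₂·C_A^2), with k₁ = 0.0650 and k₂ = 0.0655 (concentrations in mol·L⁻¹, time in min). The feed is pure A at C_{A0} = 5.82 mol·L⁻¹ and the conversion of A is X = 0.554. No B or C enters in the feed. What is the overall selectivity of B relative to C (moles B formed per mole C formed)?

0.616

Exit C_A = C_{A0}(1−X) = 5.82×0.446 = 2.596 mol·L⁻¹.
In a CSTR the entire volume is at exit conditions, so r_B = 0.0650×2.596^1.5 = 0.2718 and r_C = 0.0655×2.596^2 = 0.4413.
Overall selectivity = C_B/C_C = r_Bτ/(r_Cτ) = r_B/r_C = 0.616.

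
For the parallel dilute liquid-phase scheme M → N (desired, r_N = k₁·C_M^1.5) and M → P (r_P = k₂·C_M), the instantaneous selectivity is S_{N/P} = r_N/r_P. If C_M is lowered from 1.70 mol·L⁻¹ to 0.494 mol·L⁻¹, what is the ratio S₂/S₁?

S_{N/P} = (k₁/k₂)·C_M^0.5, so S₂/S₁ = (C_{M,2}/C_{M,1})^0.5.
= (0.494/1.70)^0.5 = (0.2906)^0.5 = 0.539.

0.539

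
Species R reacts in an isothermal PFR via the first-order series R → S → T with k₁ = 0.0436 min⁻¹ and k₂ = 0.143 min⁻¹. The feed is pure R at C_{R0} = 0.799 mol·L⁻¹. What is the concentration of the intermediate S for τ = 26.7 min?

Solving the coupled first-order balances gives C_S(τ) = [k₁/(k₂−k₁)]·C_{R0}·(e^(−k₁τ) − e^(−k₂τ)).
e^(−k₁τ) = e^(−0.0436×26.7) = e^(−1.164) = 0.3122; e^(−k₂τ) = e^(−3.818) = 0.02197.
C_S = 0.0436×0.799/(0.143−0.0436) × (0.3122−0.02197) = 0.3505×0.2902 = 0.1017 mol·L⁻¹.

0.102 mol·L⁻¹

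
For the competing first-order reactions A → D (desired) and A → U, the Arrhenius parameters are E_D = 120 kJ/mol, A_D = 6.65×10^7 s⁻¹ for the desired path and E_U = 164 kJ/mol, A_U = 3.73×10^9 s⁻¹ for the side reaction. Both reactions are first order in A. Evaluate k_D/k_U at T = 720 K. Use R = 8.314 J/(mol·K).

With equal orders, S_{D/U} = k_D/k_U = (A_D/A_U)·exp[(E_U−E_D)/(RT)].
(E_U−E_D)/(RT) = (164−120)×10³/(8.314×720) = 44000/5986 = 7.350.
k_D/k_U = (6.65×10^7/3.73×10^9)·exp(7.350) = 0.01783 × 1557 = 27.8.
Since E_D < E_U, lowering the temperature improves selectivity toward D.

27.8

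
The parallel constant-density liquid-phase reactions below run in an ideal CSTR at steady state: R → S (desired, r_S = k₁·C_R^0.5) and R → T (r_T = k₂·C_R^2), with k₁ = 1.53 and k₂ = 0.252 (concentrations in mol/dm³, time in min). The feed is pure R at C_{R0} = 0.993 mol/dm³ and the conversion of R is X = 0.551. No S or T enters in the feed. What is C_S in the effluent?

0.522 mol/dm³

Exit C_R = C_{R0}(1−X) = 0.993×0.449 = 0.4459 mol/dm³.
Rates in a CSTR are evaluated at the outlet concentration: r_S = 1.53×0.4459^0.5 = 1.022, r_T = 0.252×0.4459^2 = 0.05009.
Fraction of consumed R going to S: r_S/(r_S+r_T) = 0.9533.
C_S = 0.9533·C_{R0}·X = 0.9533×0.993×0.551 = 0.522 mol/dm³.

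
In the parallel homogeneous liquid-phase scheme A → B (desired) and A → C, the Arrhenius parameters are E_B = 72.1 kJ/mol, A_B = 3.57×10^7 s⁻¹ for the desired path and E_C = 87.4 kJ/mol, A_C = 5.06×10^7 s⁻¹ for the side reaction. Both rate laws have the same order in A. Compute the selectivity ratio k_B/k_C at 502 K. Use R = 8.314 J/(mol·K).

With equal orders, S_{B/C} = k_B/k_C = (A_B/A_C)·exp[(E_C−E_B)/(RT)].
(E_C−E_B)/(RT) = (87.4−72.1)×10³/(8.314×502) = 15300/4174 = 3.666.
k_B/k_C = (3.57×10^7/5.06×10^7)·exp(3.666) = 0.7055 × 39.09 = 27.6.

27.6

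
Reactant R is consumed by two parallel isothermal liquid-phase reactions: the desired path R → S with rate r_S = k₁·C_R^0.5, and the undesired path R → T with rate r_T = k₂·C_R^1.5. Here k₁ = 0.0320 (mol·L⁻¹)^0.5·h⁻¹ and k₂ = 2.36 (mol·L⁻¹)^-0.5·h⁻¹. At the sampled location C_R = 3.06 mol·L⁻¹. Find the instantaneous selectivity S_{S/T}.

0.00443

S_{S/T} = r_S/r_T = (k₁·C_R^0.5)/(k₂·C_R^1.5) = (k₁/k₂)·C_R⁻¹.
= (0.0320×3.060^0.5) / (2.36×3.060^1.5) = 0.05598/12.63 = 0.00443.
The undesired path is higher order in R, so low C_R (CSTR or dilute feed) favours S.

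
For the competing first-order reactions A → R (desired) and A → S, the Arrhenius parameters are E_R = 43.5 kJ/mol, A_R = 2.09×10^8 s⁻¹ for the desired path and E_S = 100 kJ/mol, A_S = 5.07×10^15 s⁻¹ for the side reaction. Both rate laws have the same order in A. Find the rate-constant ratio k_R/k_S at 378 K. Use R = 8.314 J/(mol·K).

Since both paths have the same order in A, the concentration cancels and S_{R/S} = k_R/k_S = (A_R/A_S)·exp[(E_S−E_R)/(RT)].
(E_S−E_R)/(RT) = (100−43.5)×10³/(8.314×378) = 56500/3143 = 17.98.
k_R/k_S = (2.09×10^8/5.07×10^15)·exp(17.98) = 4.122×10^-8 × 6.425×10^7 = 2.65.
Since E_R < E_S, lowering the temperature improves selectivity toward R.

2.65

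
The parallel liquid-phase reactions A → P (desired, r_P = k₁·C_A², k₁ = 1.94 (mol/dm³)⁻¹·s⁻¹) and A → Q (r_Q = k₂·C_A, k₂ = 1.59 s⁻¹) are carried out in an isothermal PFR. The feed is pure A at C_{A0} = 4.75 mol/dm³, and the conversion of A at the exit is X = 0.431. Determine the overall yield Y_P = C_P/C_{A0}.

C_A = C_{A0}(1−X) = 2.703 mol/dm³.
Along a PFR/batch, dC_Q/dC_A = −r_Q/(r_P+r_Q) = −k₂/(k₂+k₁·C_A).
Integrating from C_{A0} to C_A: C_Q = (1.59/1.94)·ln[(1.59+1.94·4.75)/(1.59+1.94·2.70)] = 0.8196·ln(10.80/6.833) = 0.3755 mol/dm³.
Then C_P = (C_{A0}−C_A) − C_Q = 2.047 − 0.3755 = 1.672 mol/dm³.
Y_P = C_P/C_{A0} = 1.672/4.75 = 0.352.

0.352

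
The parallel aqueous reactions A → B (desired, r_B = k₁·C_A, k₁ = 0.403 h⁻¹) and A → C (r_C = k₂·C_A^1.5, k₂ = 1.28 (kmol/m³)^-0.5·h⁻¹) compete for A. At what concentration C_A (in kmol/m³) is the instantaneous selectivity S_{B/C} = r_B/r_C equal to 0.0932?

S_{B/C} = (k₁/k₂)·C_A^-0.5 ⇒ C_A = (S·k₂/k₁)^(-2).
= (0.0932×1.28/0.403)^(-2) = (0.2960)^(-2) = 11.4 kmol/m³.

11.4 kmol/m³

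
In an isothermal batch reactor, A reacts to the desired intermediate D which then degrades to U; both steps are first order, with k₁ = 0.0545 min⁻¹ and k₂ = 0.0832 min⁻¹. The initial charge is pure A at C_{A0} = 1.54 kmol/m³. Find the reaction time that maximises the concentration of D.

14.7 min

The intermediate peaks when r₁ = r₂, i.e. k₁e^(−k₁t) = k₂e^(−k₂t), giving t_opt = ln(k₂/k₁)/(k₂−k₁).
= ln(0.0832/0.0545)/(0.0832−0.0545) = ln(1.527)/0.02870 = 0.4230/0.02870 = 14.7 min.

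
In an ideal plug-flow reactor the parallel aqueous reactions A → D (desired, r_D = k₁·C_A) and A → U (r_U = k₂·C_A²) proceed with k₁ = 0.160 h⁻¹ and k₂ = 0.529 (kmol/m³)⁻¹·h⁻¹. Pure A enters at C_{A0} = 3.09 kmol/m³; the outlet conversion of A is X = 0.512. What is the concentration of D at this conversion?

C_A = C_{A0}(1−X) = 1.508 kmol/m³.
Along a PFR/batch, dC_D/dC_A = −r_D/(r_D+r_U) = −k₁/(k₁+k₂·C_A).
Integrating from C_{A0} to C_A: C_D = (0.160/0.529)·ln[(0.160+0.529·3.09)/(0.160+0.529·1.51)] = 0.3025·ln(1.795/0.9577) = 0.1899 kmol/m³.

0.190 kmol/m³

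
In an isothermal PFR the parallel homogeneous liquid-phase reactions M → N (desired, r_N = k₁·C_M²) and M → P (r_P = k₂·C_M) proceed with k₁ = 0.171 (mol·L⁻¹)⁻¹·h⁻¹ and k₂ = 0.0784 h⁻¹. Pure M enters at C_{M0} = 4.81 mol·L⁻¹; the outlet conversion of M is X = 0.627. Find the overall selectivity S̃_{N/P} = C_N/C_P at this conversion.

6.74

C_M = C_{M0}(1−X) = 1.794 mol·L⁻¹.
Along a PFR/batch, dC_P/dC_M = −r_P/(r_N+r_P) = −k₂/(k₂+k₁·C_M).
Integrating from C_{M0} to C_M: C_P = (0.0784/0.171)·ln[(0.0784+0.171·4.81)/(0.0784+0.171·1.79)] = 0.4585·ln(0.9009/0.3852) = 0.3895 mol·L⁻¹.
Then C_N = (C_{M0}−C_M) − C_P = 3.016 − 0.3895 = 2.626 mol·L⁻¹.
S̃_{N/P} = C_N/C_P = 2.626/0.3895 = 6.74.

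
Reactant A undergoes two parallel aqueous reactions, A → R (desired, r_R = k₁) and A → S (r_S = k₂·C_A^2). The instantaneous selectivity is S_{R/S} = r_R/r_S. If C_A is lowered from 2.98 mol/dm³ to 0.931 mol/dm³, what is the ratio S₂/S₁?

10.2

S_{R/S} = (k₁/k₂)·C_A^-2, so S₂/S₁ = (C_{A,2}/C_{A,1})^-2.
= (0.931/2.98)^(-2) = (0.3124)^(-2) = 10.2.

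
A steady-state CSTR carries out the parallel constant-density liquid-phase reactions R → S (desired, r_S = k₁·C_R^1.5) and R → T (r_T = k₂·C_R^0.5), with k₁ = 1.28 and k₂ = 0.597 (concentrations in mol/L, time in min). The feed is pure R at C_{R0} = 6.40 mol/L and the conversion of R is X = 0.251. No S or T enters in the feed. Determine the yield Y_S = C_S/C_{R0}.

0.229

Exit C_R = C_{R0}(1−X) = 6.40×0.749 = 4.794 mol/L.
A CSTR operates uniformly at the exit composition, giving r_S = 13.43 and r_T = 1.307 (each k·C_R^n at C_R = 4.794).
Fraction of consumed R going to S: r_S/(r_S+r_T) = 0.9113.
C_S = 0.9113·C_{R0}·X = 0.9113×6.40×0.251 = 1.46 mol/L; Y_S = C_S/C_{R0} = 0.229.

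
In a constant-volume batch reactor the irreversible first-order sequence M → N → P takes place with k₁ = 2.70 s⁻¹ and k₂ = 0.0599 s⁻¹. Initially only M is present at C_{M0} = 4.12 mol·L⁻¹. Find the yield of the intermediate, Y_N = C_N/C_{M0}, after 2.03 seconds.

The intermediate concentration in a first-order A→B→C sequence is C_N = k₁C_{M0}(e^(−k₁t) − e^(−k₂t))/(k₂−k₁).
e^(−k₁t) = e^(−2.70×2.03) = e^(−5.481) = 0.004165; e^(−k₂t) = e^(−0.1216) = 0.8855.
C_N = 2.70×4.12/(0.0599−2.70) × (0.004165−0.8855) = (-4.213)×(-0.8813) = 3.714 mol·L⁻¹.
Y_N = C_N/C_{M0} = 3.714/4.12 = 0.901.

0.901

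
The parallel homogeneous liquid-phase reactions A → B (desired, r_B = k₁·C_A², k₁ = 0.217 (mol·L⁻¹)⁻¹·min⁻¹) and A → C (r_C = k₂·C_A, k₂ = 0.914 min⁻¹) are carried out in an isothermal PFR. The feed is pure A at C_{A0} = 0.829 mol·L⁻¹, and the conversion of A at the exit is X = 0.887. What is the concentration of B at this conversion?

0.0712 mol·L⁻¹

C_A = C_{A0}(1−X) = 0.09368 mol·L⁻¹.
Along a PFR/batch, dC_C/dC_A = −r_C/(r_B+r_C) = −k₂/(k₂+k₁·C_A).
Integrating from C_{A0} to C_A: C_C = (0.914/0.217)·ln[(0.914+0.217·0.829)/(0.914+0.217·0.0937)] = 4.212·ln(1.094/0.9343) = 0.6641 mol·L⁻¹.
Then C_B = (C_{A0}−C_A) − C_C = 0.7353 − 0.6641 = 0.07122 mol·L⁻¹.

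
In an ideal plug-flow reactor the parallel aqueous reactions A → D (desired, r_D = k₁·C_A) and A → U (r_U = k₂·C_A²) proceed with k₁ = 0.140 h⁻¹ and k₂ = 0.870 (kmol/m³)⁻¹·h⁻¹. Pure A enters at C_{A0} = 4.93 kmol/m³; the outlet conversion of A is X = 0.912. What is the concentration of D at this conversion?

C_A = C_{A0}(1−X) = 0.4338 kmol/m³.
Along a PFR/batch, dC_D/dC_A = −r_D/(r_D+r_U) = −k₁/(k₁+k₂·C_A).
Integrating from C_{A0} to C_A: C_D = (0.140/0.870)·ln[(0.140+0.870·4.93)/(0.140+0.870·0.434)] = 0.1609·ln(4.429/0.5174) = 0.3455 kmol/m³.

0.346 kmol/m³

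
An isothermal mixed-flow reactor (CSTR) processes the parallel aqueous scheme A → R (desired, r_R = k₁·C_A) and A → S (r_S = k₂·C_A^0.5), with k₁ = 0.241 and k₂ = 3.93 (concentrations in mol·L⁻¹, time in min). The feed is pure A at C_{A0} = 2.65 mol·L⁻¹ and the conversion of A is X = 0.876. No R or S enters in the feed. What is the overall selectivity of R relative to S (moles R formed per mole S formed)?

Exit C_A = C_{A0}(1−X) = 2.65×0.124 = 0.3286 mol·L⁻¹.
A CSTR operates uniformly at the exit composition, giving r_R = 0.07919 and r_S = 2.253 (each k·C_A^n at C_A = 0.3286).
Overall selectivity = C_R/C_S = r_Rτ/(r_Sτ) = r_R/r_S = 0.0352.

0.0352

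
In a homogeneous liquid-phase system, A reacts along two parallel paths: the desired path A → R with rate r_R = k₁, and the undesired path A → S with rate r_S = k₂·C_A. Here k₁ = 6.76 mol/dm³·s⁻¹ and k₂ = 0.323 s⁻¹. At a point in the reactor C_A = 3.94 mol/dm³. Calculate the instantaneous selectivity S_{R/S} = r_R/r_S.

5.31

S_{R/S} = r_R/r_S = (k₁)/(k₂·C_A) = (k₁/k₂)·C_A⁻¹.
= (6.76) / (0.323×3.940) = 6.760/1.273 = 5.31.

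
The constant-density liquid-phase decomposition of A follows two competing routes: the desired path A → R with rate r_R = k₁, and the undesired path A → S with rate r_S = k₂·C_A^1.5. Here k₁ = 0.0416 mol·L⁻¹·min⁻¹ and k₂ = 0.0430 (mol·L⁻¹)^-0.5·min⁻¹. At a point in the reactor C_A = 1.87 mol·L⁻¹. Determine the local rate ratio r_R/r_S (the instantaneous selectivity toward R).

0.378

S_{R/S} = r_R/r_S = (k₁)/(k₂·C_A^1.5) = (k₁/k₂)·C_A^-1.5.
= (0.0416) / (0.0430×1.870^1.5) = 0.04160/0.1100 = 0.378.
The undesired path is higher order in A, so low C_A (CSTR or dilute feed) favours R.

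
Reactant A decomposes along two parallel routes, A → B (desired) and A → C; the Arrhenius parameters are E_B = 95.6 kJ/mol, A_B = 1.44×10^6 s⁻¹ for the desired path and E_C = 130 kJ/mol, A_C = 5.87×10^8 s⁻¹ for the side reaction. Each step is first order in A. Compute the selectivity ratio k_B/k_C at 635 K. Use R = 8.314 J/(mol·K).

1.66

With equal orders, S_{B/C} = k_B/k_C = (A_B/A_C)·exp[(E_C−E_B)/(RT)].
(E_C−E_B)/(RT) = (130−95.6)×10³/(8.314×635) = 34400/5279 = 6.516.
k_B/k_C = (1.44×10^6/5.87×10^8)·exp(6.516) = 0.002453 × 675.8 = 1.66.
Since E_B < E_C, lowering the temperature improves selectivity toward B.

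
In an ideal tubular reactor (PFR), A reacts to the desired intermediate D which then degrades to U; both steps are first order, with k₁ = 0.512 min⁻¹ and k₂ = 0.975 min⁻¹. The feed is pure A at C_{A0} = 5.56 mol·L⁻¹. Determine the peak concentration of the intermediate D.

At the optimum, C_{D,max}/C_{A0} = (k₁/k₂)^[k₂/(k₂−k₁)].
= (0.512/0.975)^(0.975/(0.975−0.512)) = (0.5251)^(2.106) = 0.2576.
C_{D,max} = 0.2576×5.56 = 1.43 mol·L⁻¹.

1.43 mol·L⁻¹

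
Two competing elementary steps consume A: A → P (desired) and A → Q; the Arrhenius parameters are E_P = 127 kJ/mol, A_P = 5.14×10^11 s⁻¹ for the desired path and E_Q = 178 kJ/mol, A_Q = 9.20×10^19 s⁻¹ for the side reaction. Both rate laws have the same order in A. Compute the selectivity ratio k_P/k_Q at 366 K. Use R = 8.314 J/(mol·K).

0.106

Since both paths have the same order in A, the concentration cancels and S_{P/Q} = k_P/k_Q = (A_P/A_Q)·exp[(E_Q−E_P)/(RT)].
(E_Q−E_P)/(RT) = (178−127)×10³/(8.314×366) = 51000/3043 = 16.76.
k_P/k_Q = (5.14×10^11/9.20×10^19)·exp(16.76) = 5.587×10^-9 × 1.900×10^7 = 0.106.
Since E_P < E_Q, lowering the temperature improves selectivity toward P.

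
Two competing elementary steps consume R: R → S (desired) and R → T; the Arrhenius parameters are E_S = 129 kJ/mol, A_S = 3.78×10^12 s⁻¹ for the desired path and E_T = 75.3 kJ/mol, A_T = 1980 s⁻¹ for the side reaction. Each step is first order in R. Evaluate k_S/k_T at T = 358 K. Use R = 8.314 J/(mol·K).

27.9

k_S/k_T = (A_S/A_T)·exp[−(E_S−E_T)/(RT)] = (A_S/A_T)·exp[(E_T−E_S)/(RT)].
(E_T−E_S)/(RT) = (75.3−129)×10³/(8.314×358) = -53700/2976 = -18.04.
k_S/k_T = (3.78×10^12/1980)·exp(-18.04) = 1.909×10^9 × 1.461×10^-8 = 27.9.
Since E_S > E_T, raising the temperature improves selectivity toward S.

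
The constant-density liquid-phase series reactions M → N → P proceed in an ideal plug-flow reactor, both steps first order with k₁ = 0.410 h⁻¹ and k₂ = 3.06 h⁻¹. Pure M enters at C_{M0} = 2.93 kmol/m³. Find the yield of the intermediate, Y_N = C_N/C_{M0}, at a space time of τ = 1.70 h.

Solving the coupled first-order balances gives C_N(τ) = [k₁/(k₂−k₁)]·C_{M0}·(e^(−k₁τ) − e^(−k₂τ)).
e^(−k₁τ) = e^(−0.410×1.70) = e^(−0.6970) = 0.4981; e^(−k₂τ) = e^(−5.202) = 0.005506.
C_N = 0.410×2.93/(3.06−0.410) × (0.4981−0.005506) = 0.4533×0.4926 = 0.2233 kmol/m³.
Y_N = C_N/C_{M0} = 0.2233/2.93 = 0.0762.

0.0762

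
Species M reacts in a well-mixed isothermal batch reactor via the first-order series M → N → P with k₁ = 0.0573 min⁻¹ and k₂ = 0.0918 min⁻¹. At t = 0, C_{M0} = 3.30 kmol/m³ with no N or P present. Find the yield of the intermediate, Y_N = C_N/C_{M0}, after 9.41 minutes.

0.269

For first-order series with pure M initially, C_N(t) = k₁C_{M0}/(k₂−k₁)·(e^(−k₁t) − e^(−k₂t)).
e^(−k₁t) = e^(−0.0573×9.41) = e^(−0.5392) = 0.5832; e^(−k₂t) = e^(−0.8638) = 0.4215.
C_N = 0.0573×3.30/(0.0918−0.0573) × (0.5832−0.4215) = 5.481×0.1617 = 0.8861 kmol/m³.
Y_N = C_N/C_{M0} = 0.8861/3.30 = 0.269.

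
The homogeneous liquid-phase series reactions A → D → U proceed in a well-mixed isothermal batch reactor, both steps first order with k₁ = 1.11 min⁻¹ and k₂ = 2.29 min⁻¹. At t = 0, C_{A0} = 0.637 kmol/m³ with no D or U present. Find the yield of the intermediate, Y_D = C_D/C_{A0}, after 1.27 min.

The intermediate concentration in a first-order A→B→C sequence is C_D = k₁C_{A0}(e^(−k₁t) − e^(−k₂t))/(k₂−k₁).
e^(−k₁t) = e^(−1.11×1.27) = e^(−1.410) = 0.2442; e^(−k₂t) = e^(−2.908) = 0.05457.
C_D = 1.11×0.637/(2.29−1.11) × (0.2442−0.05457) = 0.5992×0.1896 = 0.1136 kmol/m³.
Y_D = C_D/C_{A0} = 0.1136/0.637 = 0.178.

0.178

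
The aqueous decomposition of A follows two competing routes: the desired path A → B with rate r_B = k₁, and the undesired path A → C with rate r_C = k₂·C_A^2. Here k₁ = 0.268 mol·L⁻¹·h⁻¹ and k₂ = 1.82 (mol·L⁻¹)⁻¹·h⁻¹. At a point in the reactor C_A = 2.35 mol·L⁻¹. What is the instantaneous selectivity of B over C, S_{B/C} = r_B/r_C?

0.0267

S_{B/C} = r_B/r_C = (k₁)/(k₂·C_A^2) = (k₁/k₂)·C_A^-2.
= (0.268) / (1.82×2.350^2) = 0.2680/10.05 = 0.0267.
The undesired path is higher order in A, so low C_A (CSTR or dilute feed) favours B.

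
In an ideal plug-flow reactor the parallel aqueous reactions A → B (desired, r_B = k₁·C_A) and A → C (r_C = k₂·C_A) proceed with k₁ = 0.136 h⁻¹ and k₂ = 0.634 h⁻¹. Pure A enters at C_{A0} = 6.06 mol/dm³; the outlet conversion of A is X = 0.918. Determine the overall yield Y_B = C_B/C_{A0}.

0.162

C_A = C_{A0}(1−X) = 0.4969 mol/dm³.
Both paths are first order in A, so the instantaneous fraction to B is constant: dC_B/d(−C_A) = k₁/(k₁+k₂) = 0.1766.
C_B = 0.1766·(C_{A0}−C_A) = 0.1766×5.563 = 0.983 mol/dm³.
Y_B = C_B/C_{A0} = 0.9826/6.06 = 0.162.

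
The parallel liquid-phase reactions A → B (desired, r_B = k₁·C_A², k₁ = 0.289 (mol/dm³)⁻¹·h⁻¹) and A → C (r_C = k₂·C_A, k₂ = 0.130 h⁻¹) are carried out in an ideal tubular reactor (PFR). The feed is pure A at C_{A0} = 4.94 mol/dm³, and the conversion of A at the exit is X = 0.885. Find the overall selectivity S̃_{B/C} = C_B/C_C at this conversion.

C_A = C_{A0}(1−X) = 0.5681 mol/dm³.
Along a PFR/batch, dC_C/dC_A = −r_C/(r_B+r_C) = −k₂/(k₂+k₁·C_A).
Integrating from C_{A0} to C_A: C_C = (0.130/0.289)·ln[(0.130+0.289·4.94)/(0.130+0.289·0.568)] = 0.4498·ln(1.558/0.2942) = 0.7497 mol/dm³.
Then C_B = (C_{A0}−C_A) − C_C = 4.372 − 0.7497 = 3.622 mol/dm³.
S̃_{B/C} = C_B/C_C = 3.622/0.7497 = 4.83.

4.83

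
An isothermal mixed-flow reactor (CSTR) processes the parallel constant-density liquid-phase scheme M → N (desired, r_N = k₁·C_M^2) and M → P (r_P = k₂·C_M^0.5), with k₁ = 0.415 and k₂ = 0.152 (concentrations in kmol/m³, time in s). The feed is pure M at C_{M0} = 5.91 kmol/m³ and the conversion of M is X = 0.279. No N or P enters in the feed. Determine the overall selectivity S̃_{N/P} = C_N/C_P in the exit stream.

24.0

Exit C_M = C_{M0}(1−X) = 5.91×0.721 = 4.261 kmol/m³.
In a CSTR the entire volume is at exit conditions, so r_N = 0.415×4.261^2 = 7.535 and r_P = 0.152×4.261^0.5 = 0.3138.
Overall selectivity = C_N/C_P = r_Nτ/(r_Pτ) = r_N/r_P = 24.0.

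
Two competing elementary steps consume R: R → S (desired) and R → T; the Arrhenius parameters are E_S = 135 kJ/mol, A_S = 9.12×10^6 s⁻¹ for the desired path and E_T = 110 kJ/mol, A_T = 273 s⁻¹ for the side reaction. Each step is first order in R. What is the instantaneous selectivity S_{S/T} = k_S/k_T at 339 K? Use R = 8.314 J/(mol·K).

k_S/k_T = (A_S/A_T)·exp[−(E_S−E_T)/(RT)] = (A_S/A_T)·exp[(E_T−E_S)/(RT)].
(E_T−E_S)/(RT) = (110−135)×10³/(8.314×339) = -25000/2818 = -8.870.
k_S/k_T = (9.12×10^6/273)·exp(-8.870) = 33407 × 1.405×10^-4 = 4.69.

4.69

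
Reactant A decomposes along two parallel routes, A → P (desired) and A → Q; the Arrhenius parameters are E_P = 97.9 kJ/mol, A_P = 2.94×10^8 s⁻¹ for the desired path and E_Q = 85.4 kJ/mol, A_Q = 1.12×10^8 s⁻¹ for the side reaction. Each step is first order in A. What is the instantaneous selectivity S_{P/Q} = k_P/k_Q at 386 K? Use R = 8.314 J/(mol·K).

Since both paths have the same order in A, the concentration cancels and S_{P/Q} = k_P/k_Q = (A_P/A_Q)·exp[(E_Q−E_P)/(RT)].
(E_Q−E_P)/(RT) = (85.4−97.9)×10³/(8.314×386) = -12500/3209 = -3.895.
k_P/k_Q = (2.94×10^8/1.12×10^8)·exp(-3.895) = 2.625 × 0.02034 = 0.0534.

0.0534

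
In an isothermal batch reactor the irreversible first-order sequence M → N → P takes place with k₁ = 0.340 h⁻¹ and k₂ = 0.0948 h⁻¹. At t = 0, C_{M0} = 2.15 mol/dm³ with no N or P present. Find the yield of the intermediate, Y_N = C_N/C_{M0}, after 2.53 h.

0.504

Solving the coupled first-order balances gives C_N(t) = [k₁/(k₂−k₁)]·C_{M0}·(e^(−k₁t) − e^(−k₂t)).
e^(−k₁t) = e^(−0.340×2.53) = e^(−0.8602) = 0.4231; e^(−k₂t) = e^(−0.2398) = 0.7868.
C_N = 0.340×2.15/(0.0948−0.340) × (0.4231−0.7868) = (-2.981)×(-0.3637) = 1.084 mol/dm³.
Y_N = C_N/C_{M0} = 1.084/2.15 = 0.504.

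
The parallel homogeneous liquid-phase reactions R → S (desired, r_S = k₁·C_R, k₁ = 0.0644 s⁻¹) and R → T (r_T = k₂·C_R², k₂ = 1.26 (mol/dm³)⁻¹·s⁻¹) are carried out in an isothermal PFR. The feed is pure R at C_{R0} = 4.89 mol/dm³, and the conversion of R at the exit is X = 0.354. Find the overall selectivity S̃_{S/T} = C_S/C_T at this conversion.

0.0129

C_R = C_{R0}(1−X) = 3.159 mol/dm³.
Along a PFR/batch, dC_S/dC_R = −r_S/(r_S+r_T) = −k₁/(k₁+k₂·C_R).
Integrating from C_{R0} to C_R: C_S = (0.0644/1.26)·ln[(0.0644+1.26·4.89)/(0.0644+1.26·3.16)] = 0.05111·ln(6.226/4.045) = 0.02204 mol/dm³.
C_T = (C_{R0}−C_R)−C_S = 1.709 mol/dm³; S̃_{S/T} = 0.02204/1.709 = 0.0129.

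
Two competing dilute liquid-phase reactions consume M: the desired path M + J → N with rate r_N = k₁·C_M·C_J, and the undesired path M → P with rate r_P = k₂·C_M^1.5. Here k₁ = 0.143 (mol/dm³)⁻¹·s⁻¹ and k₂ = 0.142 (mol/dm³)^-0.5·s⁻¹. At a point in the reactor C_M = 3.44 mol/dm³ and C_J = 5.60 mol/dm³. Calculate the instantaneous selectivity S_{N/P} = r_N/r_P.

3.04

S_{N/P} = r_N/r_P = (k₁·C_M·C_J)/(k₂·C_M^1.5) = (k₁/k₂)·C_M^-0.5·C_J.
= (0.143×3.440×5.600) / (0.142×3.440^1.5) = 2.755/0.9060 = 3.04.
The undesired path is higher order in M, so low C_M (CSTR or dilute feed) favours N.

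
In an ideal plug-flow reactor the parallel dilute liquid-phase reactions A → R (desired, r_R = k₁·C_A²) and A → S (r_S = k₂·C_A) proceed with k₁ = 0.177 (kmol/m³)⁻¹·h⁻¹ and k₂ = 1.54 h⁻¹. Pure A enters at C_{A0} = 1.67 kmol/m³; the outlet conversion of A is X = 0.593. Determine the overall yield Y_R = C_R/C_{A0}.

0.0701

C_A = C_{A0}(1−X) = 0.6797 kmol/m³.
Along a PFR/batch, dC_S/dC_A = −r_S/(r_R+r_S) = −k₂/(k₂+k₁·C_A).
Integrating from C_{A0} to C_A: C_S = (1.54/0.177)·ln[(1.54+0.177·1.67)/(1.54+0.177·0.680)] = 8.701·ln(1.836/1.660) = 0.8732 kmol/m³.
Then C_R = (C_{A0}−C_A) − C_S = 0.9903 − 0.8732 = 0.1171 kmol/m³.
Y_R = C_R/C_{A0} = 0.1171/1.67 = 0.0701.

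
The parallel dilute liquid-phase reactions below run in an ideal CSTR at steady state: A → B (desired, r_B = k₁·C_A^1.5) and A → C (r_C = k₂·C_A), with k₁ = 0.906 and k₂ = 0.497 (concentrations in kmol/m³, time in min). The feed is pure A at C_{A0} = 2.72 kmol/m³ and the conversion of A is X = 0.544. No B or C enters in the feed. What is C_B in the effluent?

0.991 kmol/m³

Exit C_A = C_{A0}(1−X) = 2.72×0.456 = 1.240 kmol/m³.
A CSTR operates uniformly at the exit composition, giving r_B = 1.251 and r_C = 0.6164 (each k·C_A^n at C_A = 1.240).
Fraction of consumed A going to B: r_B/(r_B+r_C) = 0.6700.
C_B = 0.6700·C_{A0}·X = 0.6700×2.72×0.544 = 0.991 kmol/m³.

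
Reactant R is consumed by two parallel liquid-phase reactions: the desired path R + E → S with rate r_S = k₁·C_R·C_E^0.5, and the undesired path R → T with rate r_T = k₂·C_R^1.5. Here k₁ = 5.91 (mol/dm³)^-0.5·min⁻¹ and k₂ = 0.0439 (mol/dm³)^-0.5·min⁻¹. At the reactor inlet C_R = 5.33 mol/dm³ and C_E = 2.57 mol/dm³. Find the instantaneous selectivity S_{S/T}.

93.5

S_{S/T} = r_S/r_T = (k₁·C_R·C_E^0.5)/(k₂·C_R^1.5) = (k₁/k₂)·C_R^-0.5·C_E^0.5.
= (5.91×5.330×2.570^0.5) / (0.0439×5.330^1.5) = 50.50/0.5402 = 93.5.
The undesired path is higher order in R, so low C_R (CSTR or dilute feed) favours S.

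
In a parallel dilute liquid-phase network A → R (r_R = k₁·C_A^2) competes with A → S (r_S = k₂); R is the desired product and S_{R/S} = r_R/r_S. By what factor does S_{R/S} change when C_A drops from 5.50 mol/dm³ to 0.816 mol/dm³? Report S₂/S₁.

0.0220

S_{R/S} = (k₁/k₂)·C_A^2, so S₂/S₁ = (C_{A,2}/C_{A,1})^2.
= (0.816/5.50)^2 = (0.1484)^2 = 0.0220.
Selectivity toward R falls as C_A falls — high-concentration operation is favoured.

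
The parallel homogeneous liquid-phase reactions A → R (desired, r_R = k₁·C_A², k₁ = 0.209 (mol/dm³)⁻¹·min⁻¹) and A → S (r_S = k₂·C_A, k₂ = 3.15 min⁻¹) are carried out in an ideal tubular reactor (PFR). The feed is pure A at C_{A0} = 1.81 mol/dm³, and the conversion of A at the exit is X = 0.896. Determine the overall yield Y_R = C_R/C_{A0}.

0.0550

C_A = C_{A0}(1−X) = 0.1882 mol/dm³.
Along a PFR/batch, dC_S/dC_A = −r_S/(r_R+r_S) = −k₂/(k₂+k₁·C_A).
Integrating from C_{A0} to C_A: C_S = (3.15/0.209)·ln[(3.15+0.209·1.81)/(3.15+0.209·0.188)] = 15.07·ln(3.528/3.189) = 1.522 mol/dm³.
Then C_R = (C_{A0}−C_A) − C_S = 1.622 − 1.522 = 0.09953 mol/dm³.
Y_R = C_R/C_{A0} = 0.09953/1.81 = 0.0550.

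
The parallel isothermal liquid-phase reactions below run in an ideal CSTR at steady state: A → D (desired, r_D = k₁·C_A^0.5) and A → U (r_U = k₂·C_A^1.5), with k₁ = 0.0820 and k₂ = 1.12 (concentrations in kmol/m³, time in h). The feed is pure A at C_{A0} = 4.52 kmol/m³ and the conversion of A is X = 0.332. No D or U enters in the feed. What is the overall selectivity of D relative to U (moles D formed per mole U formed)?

Exit C_A = C_{A0}(1−X) = 4.52×0.668 = 3.019 kmol/m³.
Rates in a CSTR are evaluated at the outlet concentration: r_D = 0.0820×3.019^0.5 = 0.1425, r_U = 1.12×3.019^1.5 = 5.876.
Overall selectivity = C_D/C_U = r_Dτ/(r_Uτ) = r_D/r_U = 0.0242.

0.0242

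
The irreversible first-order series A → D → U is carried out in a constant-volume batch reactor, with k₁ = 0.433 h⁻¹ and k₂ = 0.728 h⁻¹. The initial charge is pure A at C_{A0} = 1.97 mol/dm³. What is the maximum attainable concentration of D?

0.547 mol/dm³

At the optimum, C_{D,max}/C_{A0} = (k₁/k₂)^[k₂/(k₂−k₁)].
= (0.433/0.728)^(0.728/(0.728−0.433)) = (0.5948)^(2.468) = 0.2774.
C_{D,max} = 0.2774×1.97 = 0.547 mol/dm³.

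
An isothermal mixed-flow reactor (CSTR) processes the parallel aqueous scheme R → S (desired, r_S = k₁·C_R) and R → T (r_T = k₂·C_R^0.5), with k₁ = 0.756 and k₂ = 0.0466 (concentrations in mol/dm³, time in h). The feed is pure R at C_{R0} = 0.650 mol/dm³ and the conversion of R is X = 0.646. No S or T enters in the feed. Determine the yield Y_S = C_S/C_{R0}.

Exit C_R = C_{R0}(1−X) = 0.650×0.354 = 0.2301 mol/dm³.
In a CSTR the entire volume is at exit conditions, so r_S = 0.756×0.2301 = 0.1740 and r_T = 0.0466×0.2301^0.5 = 0.02235.
Fraction of consumed R going to S: r_S/(r_S+r_T) = 0.8861.
C_S = 0.8861·C_{R0}·X = 0.8861×0.650×0.646 = 0.372 mol/dm³; Y_S = C_S/C_{R0} = 0.572.

0.572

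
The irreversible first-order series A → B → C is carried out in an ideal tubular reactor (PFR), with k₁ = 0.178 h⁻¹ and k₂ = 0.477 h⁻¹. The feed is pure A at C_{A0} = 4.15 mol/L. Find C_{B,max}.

At the optimum, C_{B,max}/C_{A0} = (k₁/k₂)^[k₂/(k₂−k₁)].
= (0.178/0.477)^(0.477/(0.477−0.178)) = (0.3732)^(1.595) = 0.2075.
C_{B,max} = 0.2075×4.15 = 0.861 mol/L.

0.861 mol/L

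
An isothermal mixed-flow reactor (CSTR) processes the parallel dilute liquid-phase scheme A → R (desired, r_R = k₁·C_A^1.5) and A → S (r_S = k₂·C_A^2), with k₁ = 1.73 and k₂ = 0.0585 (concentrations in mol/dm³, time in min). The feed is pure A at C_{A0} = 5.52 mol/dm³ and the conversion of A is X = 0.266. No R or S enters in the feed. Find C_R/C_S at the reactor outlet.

Exit C_A = C_{A0}(1−X) = 5.52×0.734 = 4.052 mol/dm³.
Rates in a CSTR are evaluated at the outlet concentration: r_R = 1.73×4.052^1.5 = 14.11, r_S = 0.0585×4.052^2 = 0.9603.
Overall selectivity = C_R/C_S = r_Rτ/(r_Sτ) = r_R/r_S = 14.7.

14.7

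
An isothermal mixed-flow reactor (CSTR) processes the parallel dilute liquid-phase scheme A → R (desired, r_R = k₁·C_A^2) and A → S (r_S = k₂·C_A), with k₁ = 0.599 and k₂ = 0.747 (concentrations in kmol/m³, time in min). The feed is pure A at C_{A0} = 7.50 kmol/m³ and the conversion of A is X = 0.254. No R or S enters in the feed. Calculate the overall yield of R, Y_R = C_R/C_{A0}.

0.208

Exit C_A = C_{A0}(1−X) = 7.50×0.746 = 5.595 kmol/m³.
Rates in a CSTR are evaluated at the outlet concentration: r_R = 0.599×5.595^2 = 18.75, r_S = 0.747×5.595 = 4.179.
Fraction of consumed A going to R: r_R/(r_R+r_S) = 0.8177.
C_R = 0.8177·C_{A0}·X = 0.8177×7.50×0.254 = 1.56 kmol/m³; Y_R = C_R/C_{A0} = 0.208.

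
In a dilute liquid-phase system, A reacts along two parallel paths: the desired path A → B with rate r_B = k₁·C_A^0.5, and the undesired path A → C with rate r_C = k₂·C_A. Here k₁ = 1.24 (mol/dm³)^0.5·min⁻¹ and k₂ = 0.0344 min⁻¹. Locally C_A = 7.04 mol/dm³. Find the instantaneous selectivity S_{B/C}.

S_{B/C} = r_B/r_C = (k₁·C_A^0.5)/(k₂·C_A) = (k₁/k₂)·C_A^-0.5.
= (1.24×7.040^0.5) / (0.0344×7.040) = 3.290/0.2422 = 13.6.
The undesired path is higher order in A, so low C_A (CSTR or dilute feed) favours B.

13.6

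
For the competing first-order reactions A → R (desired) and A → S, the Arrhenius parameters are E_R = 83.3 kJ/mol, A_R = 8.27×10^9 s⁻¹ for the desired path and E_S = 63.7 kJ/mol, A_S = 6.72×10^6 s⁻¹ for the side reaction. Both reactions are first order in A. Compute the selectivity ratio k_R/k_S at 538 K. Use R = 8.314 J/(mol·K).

k_R/k_S = (A_R/A_S)·exp[−(E_R−E_S)/(RT)] = (A_R/A_S)·exp[(E_S−E_R)/(RT)].
(E_S−E_R)/(RT) = (63.7−83.3)×10³/(8.314×538) = -19600/4473 = -4.382.
k_R/k_S = (8.27×10^9/6.72×10^6)·exp(-4.382) = 1231 × 0.01250 = 15.4.

15.4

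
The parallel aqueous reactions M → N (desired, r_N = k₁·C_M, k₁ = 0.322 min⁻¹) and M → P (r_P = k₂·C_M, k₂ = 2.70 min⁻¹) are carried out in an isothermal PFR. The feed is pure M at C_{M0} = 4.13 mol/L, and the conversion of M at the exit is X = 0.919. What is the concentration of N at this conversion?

C_M = C_{M0}(1−X) = 0.3345 mol/L.
Both paths are first order in M, so the instantaneous fraction to N is constant: dC_N/d(−C_M) = k₁/(k₁+k₂) = 0.1066.
C_N = 0.1066·(C_{M0}−C_M) = 0.1066×3.795 = 0.404 mol/L.

0.404 mol/L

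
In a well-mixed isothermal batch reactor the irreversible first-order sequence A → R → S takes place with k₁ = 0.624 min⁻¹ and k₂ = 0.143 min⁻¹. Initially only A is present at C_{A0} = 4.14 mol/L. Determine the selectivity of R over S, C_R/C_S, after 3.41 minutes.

For first-order series with pure A initially, C_R(t) = k₁C_{A0}/(k₂−k₁)·(e^(−k₁t) − e^(−k₂t)).
e^(−k₁t) = e^(−0.624×3.41) = e^(−2.128) = 0.1191; e^(−k₂t) = e^(−0.4876) = 0.6141.
C_R = 0.624×4.14/(0.143−0.624) × (0.1191−0.6141) = (-5.371)×(-0.4950) = 2.658 mol/L.
C_A = C_{A0}e^(−k₁t) = 0.4931 mol/L, so C_S = C_{A0}−C_A−C_R = 0.9885 mol/L; C_R/C_S = 2.69.

2.69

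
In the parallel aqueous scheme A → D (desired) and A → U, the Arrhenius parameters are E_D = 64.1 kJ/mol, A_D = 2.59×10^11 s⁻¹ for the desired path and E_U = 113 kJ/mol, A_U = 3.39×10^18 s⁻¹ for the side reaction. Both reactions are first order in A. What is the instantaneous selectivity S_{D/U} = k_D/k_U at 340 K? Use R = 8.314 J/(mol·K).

k_D/k_U = (A_D/A_U)·exp[−(E_D−E_U)/(RT)] = (A_D/A_U)·exp[(E_U−E_D)/(RT)].
(E_U−E_D)/(RT) = (113−64.1)×10³/(8.314×340) = 48900/2827 = 17.30.
k_D/k_U = (2.59×10^11/3.39×10^18)·exp(17.30) = 7.640×10^-8 × 3.257×10^7 = 2.49.

2.49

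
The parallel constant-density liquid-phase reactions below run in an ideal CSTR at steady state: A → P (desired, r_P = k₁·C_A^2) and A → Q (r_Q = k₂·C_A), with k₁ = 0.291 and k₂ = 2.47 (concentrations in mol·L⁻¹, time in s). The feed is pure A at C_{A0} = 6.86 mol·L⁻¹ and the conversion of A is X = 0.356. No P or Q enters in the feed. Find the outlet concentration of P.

Exit C_A = C_{A0}(1−X) = 6.86×0.644 = 4.418 mol·L⁻¹.
In a CSTR the entire volume is at exit conditions, so r_P = 0.291×4.418^2 = 5.680 and r_Q = 2.47×4.418 = 10.91.
Fraction of consumed A going to P: r_P/(r_P+r_Q) = 0.3423.
C_P = 0.3423·C_{A0}·X = 0.3423×6.86×0.356 = 0.836 mol·L⁻¹.

0.836 mol·L⁻¹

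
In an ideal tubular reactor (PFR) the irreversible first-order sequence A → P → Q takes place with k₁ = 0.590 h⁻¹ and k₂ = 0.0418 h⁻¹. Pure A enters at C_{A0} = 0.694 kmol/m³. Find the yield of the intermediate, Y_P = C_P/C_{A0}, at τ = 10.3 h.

Solving the coupled first-order balances gives C_P(τ) = [k₁/(k₂−k₁)]·C_{A0}·(e^(−k₁τ) − e^(−k₂τ)).
e^(−k₁τ) = e^(−0.590×10.3) = e^(−6.077) = 0.002295; e^(−k₂τ) = e^(−0.4305) = 0.6502.
C_P = 0.590×0.694/(0.0418−0.590) × (0.002295−0.6502) = (-0.7469)×(-0.6479) = 0.4839 kmol/m³.
Y_P = C_P/C_{A0} = 0.4839/0.694 = 0.697.

0.697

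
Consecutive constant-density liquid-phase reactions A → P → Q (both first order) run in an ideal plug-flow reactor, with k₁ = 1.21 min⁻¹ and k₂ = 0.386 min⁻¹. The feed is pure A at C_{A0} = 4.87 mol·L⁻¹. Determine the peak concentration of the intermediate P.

2.85 mol·L⁻¹

For a first-order series the maximum intermediate yield is C_{P,max}/C_{A0} = (k₁/k₂)^[k₂/(k₂−k₁)].
= (1.21/0.386)^(0.386/(0.386−1.21)) = (3.135)^(-0.4684) = 0.5855.
C_{P,max} = 0.5855×4.87 = 2.85 mol·L⁻¹.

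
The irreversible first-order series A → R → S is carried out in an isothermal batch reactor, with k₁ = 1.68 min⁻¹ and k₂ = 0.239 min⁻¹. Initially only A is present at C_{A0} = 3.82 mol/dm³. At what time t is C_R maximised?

1.35 min

Setting dC_R/dt = 0 gives t_opt = ln(k₂/k₁)/(k₂−k₁).
= ln(0.239/1.68)/(0.239−1.68) = ln(0.1423)/-1.441 = -1.950/-1.441 = 1.35 min.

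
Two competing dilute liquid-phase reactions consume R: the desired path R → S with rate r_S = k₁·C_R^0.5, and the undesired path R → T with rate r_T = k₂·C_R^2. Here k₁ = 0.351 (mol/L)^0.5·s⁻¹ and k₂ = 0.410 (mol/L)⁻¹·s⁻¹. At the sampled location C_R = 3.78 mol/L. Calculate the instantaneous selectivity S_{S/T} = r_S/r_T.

0.116

S_{S/T} = r_S/r_T = (k₁·C_R^0.5)/(k₂·C_R^2) = (k₁/k₂)·C_R^-1.5.
= (0.351×3.780^0.5) / (0.410×3.780^2) = 0.6824/5.858 = 0.116.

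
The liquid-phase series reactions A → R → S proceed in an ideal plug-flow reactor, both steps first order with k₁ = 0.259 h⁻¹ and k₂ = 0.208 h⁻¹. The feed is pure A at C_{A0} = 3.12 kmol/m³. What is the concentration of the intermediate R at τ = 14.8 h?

0.386 kmol/m³

For first-order series with pure A initially, C_R(τ) = k₁C_{A0}/(k₂−k₁)·(e^(−k₁τ) − e^(−k₂τ)).
e^(−k₁τ) = e^(−0.259×14.8) = e^(−3.833) = 0.02164; e^(−k₂τ) = e^(−3.078) = 0.04603.
C_R = 0.259×3.12/(0.208−0.259) × (0.02164−0.04603) = (-15.84)×(-0.02439) = 0.3865 kmol/m³.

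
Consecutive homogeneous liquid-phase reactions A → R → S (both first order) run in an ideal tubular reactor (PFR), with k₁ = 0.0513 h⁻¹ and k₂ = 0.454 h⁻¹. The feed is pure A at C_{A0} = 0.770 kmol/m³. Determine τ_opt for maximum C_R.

5.41 h

Setting dC_R/dτ = 0 gives τ_opt = ln(k₂/k₁)/(k₂−k₁).
= ln(0.454/0.0513)/(0.454−0.0513) = ln(8.850)/0.4027 = 2.180/0.4027 = 5.41 h.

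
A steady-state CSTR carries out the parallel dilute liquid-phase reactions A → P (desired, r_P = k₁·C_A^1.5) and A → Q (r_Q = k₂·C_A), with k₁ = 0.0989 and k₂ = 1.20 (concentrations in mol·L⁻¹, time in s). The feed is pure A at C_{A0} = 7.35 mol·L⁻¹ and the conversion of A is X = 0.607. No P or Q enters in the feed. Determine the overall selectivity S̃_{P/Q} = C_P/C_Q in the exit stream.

0.140

Exit C_A = C_{A0}(1−X) = 7.35×0.393 = 2.889 mol·L⁻¹.
In a CSTR the entire volume is at exit conditions, so r_P = 0.0989×2.889^1.5 = 0.4855 and r_Q = 1.20×2.889 = 3.466.
Overall selectivity = C_P/C_Q = r_Pτ/(r_Qτ) = r_P/r_Q = 0.140.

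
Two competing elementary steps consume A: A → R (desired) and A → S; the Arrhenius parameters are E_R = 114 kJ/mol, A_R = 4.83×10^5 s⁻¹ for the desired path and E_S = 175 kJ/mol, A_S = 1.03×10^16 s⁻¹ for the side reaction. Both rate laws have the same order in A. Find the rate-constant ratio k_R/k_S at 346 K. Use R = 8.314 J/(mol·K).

With equal orders, S_{R/S} = k_R/k_S = (A_R/A_S)·exp[(E_S−E_R)/(RT)].
(E_S−E_R)/(RT) = (175−114)×10³/(8.314×346) = 61000/2877 = 21.21.
k_R/k_S = (4.83×10^5/1.03×10^16)·exp(21.21) = 4.689×10^-11 × 1.619×10^9 = 0.0759.
Since E_R < E_S, lowering the temperature improves selectivity toward R.

0.0759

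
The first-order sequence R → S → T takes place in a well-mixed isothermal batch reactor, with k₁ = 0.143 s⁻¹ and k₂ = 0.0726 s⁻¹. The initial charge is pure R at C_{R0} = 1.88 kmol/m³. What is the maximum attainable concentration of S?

0.934 kmol/m³

At the optimum, C_{S,max}/C_{R0} = (k₁/k₂)^[k₂/(k₂−k₁)].
= (0.143/0.0726)^(0.0726/(0.0726−0.143)) = (1.970)^(-1.031) = 0.4971.
C_{S,max} = 0.4971×1.88 = 0.934 kmol/m³.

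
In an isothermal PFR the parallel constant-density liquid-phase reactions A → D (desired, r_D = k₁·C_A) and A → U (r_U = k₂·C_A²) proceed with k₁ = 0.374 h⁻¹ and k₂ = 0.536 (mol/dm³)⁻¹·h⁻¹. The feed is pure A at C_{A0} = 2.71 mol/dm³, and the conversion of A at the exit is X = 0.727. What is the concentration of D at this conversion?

C_A = C_{A0}(1−X) = 0.7398 mol/dm³.
Along a PFR/batch, dC_D/dC_A = −r_D/(r_D+r_U) = −k₁/(k₁+k₂·C_A).
Integrating from C_{A0} to C_A: C_D = (0.374/0.536)·ln[(0.374+0.536·2.71)/(0.374+0.536·0.740)] = 0.6978·ln(1.827/0.7705) = 0.6022 mol/dm³.

0.602 mol/dm³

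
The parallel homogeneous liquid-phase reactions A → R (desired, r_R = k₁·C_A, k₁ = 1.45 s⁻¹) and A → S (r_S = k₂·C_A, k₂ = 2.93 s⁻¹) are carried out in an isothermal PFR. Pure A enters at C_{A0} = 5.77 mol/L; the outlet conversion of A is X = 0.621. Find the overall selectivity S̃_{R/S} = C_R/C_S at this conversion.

0.495

C_A = C_{A0}(1−X) = 2.187 mol/L.
Both paths are first order in A, so the instantaneous fraction to R is constant: dC_R/d(−C_A) = k₁/(k₁+k₂) = 0.3311.
C_R = 0.3311·(C_{A0}−C_A) = 0.3311×3.583 = 1.19 mol/L.
C_S = (C_{A0}−C_A)−C_R = 2.397 mol/L; S̃_{R/S} = 1.186/2.397 = 0.495.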